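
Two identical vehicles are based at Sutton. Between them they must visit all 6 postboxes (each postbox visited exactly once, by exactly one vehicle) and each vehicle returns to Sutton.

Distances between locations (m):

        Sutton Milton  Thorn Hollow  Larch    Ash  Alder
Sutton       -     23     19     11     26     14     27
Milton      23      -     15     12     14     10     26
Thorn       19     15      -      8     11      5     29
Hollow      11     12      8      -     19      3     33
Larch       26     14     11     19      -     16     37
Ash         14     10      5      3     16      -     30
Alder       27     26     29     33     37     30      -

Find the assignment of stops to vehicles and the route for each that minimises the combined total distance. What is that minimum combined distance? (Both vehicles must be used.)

Try each way of splitting the stops between the two vehicles (each non-empty) and, for each split, find the best tour for each vehicle:
  {Milton} + {Thorn, Hollow, Larch, Ash, Alder}: 46 + 94 = 140
  {Thorn} + {Milton, Hollow, Larch, Ash, Alder}: 38 + 97 = 135
  {Milton, Thorn} + {Hollow, Larch, Ash, Alder}: 57 + 94 = 151
  {Hollow} + {Milton, Thorn, Larch, Ash, Alder}: 22 + 97 = 119
  {Milton, Hollow} + {Thorn, Larch, Ash, Alder}: 46 + 94 = 140
  {Thorn, Hollow} + {Milton, Larch, Ash, Alder}: 38 + 97 = 135
  … (31 splits in total)
Best: vehicle 1 Sutton → Hollow → Sutton = 22; vehicle 2 Sutton → Ash → Thorn → Larch → Milton → Alder → Sutton = 97; combined 119.

119 m — the smallest possible combined total.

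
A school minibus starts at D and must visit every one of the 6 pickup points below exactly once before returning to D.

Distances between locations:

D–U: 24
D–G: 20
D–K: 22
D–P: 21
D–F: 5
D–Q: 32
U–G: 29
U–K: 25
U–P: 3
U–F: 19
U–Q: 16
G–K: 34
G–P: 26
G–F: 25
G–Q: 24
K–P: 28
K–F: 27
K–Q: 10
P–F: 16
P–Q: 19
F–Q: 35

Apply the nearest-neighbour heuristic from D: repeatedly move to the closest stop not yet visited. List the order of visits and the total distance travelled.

104 along D → F → P → U → Q → K → G → D.

From D: distances to unvisited — F=5, G=20, P=21, K=22, U=24, Q=32. Nearest is F (5).
From F: distances to unvisited — P=16, U=19, G=25, K=27, Q=35. Nearest is P (16).
From P: distances to unvisited — U=3, Q=19, G=26, K=28. Nearest is U (3).
From U: distances to unvisited — Q=16, K=25, G=29. Nearest is Q (16).
From Q: distances to unvisited — K=10, G=24. Nearest is K (10).
From K: distances to unvisited — G=34. Nearest is G (34).
Return G→D: 20.
Total = 5 + 16 + 3 + 16 + 10 + 34 + 20 = 104.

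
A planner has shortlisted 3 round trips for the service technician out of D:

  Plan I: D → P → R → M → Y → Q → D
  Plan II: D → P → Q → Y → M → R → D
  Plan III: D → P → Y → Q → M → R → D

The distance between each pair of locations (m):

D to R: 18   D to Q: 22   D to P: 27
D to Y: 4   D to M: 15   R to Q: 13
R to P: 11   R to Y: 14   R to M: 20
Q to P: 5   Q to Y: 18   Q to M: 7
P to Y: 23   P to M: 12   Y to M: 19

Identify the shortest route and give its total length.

107 m — Plan II is the shortest.

Plan I: 27 + 11 + 20 + 19 + 18 + 22 = 117
Plan II: 27 + 5 + 18 + 19 + 20 + 18 = 107
Plan III: 27 + 23 + 18 + 7 + 20 + 18 = 113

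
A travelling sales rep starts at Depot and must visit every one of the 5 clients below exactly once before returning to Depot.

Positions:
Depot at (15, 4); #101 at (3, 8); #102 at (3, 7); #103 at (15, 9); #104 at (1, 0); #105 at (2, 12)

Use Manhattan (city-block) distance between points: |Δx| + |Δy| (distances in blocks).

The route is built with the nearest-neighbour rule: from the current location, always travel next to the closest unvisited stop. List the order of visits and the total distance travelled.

From Depot: distances to unvisited — #103=5, #102=15, #101=16, #104=18, #105=21. Nearest is #103 (5).
From #103: distances to unvisited — #101=13, #102=14, #105=16, #104=23. Nearest is #101 (13).
From #101: distances to unvisited — #102=1, #105=5, #104=10. Nearest is #102 (1).
From #102: distances to unvisited — #105=6, #104=9. Nearest is #105 (6).
From #105: distances to unvisited — #104=13. Nearest is #104 (13).
Return #104→Depot: 18.
Total = 5 + 13 + 1 + 6 + 13 + 18 = 56.

Nearest-neighbour total = 56 blocks; route Depot → #103 → #101 → #102 → #105 → #104 → Depot.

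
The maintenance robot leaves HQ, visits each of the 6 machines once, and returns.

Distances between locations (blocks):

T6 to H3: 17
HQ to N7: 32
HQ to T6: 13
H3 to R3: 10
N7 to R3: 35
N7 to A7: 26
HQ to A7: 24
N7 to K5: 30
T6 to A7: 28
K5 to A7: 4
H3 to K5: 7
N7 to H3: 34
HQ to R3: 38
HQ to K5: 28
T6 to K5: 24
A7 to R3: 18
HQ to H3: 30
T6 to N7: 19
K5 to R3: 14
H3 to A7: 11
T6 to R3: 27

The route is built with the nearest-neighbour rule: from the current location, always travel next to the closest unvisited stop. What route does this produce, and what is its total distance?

126 blocks along HQ → T6 → H3 → K5 → A7 → R3 → N7 → HQ.

At HQ the remaining stops are T6 13, A7 24, K5 28, H3 30, N7 32, R3 38; go to T6.
At T6 the remaining stops are H3 17, N7 19, K5 24, R3 27, A7 28; go to H3.
At H3 the remaining stops are K5 7, R3 10, A7 11, N7 34; go to K5.
At K5 the remaining stops are A7 4, R3 14, N7 30; go to A7.
At A7 the remaining stops are R3 18, N7 26; go to R3.
At R3 the remaining stops are N7 35; go to N7.
Return N7→HQ: 32.
Total = 13 + 17 + 7 + 4 + 18 + 35 + 32 = 126.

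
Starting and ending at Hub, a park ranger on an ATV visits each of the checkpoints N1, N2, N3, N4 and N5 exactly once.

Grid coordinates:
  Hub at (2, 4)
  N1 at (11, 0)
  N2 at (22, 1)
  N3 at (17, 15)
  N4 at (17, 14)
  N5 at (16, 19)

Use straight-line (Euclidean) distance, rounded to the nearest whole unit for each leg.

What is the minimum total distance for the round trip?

There are 60 distinct closed tours to check (reversals are equivalent).
Hub - N1 - N2 - N3 - N4 - N5 - Hub: 10+11+15+1+5+21 = 63
Hub - N1 - N2 - N3 - N5 - N4 - Hub: 10+11+15+4+5+18 = 63
Hub - N1 - N2 - N4 - N3 - N5 - Hub: 10+11+14+1+4+21 = 61
Hub - N1 - N2 - N4 - N5 - N3 - Hub: 10+11+14+5+4+19 = 63
Hub - N1 - N2 - N5 - N3 - N4 - Hub: 10+11+19+4+1+18 = 63
Hub - N1 - N2 - N5 - N4 - N3 - Hub: 10+11+19+5+1+19 = 65
Hub - N1 - N3 - N2 - N4 - N5 - Hub: 10+16+15+14+5+21 = 81
Hub - N1 - N3 - N2 - N5 - N4 - Hub: 10+16+15+19+5+18 = 83
Hub - N1 - N3 - N4 - N2 - N5 - Hub: 10+16+1+14+19+21 = 81
Hub - N1 - N3 - N4 - N5 - N2 - Hub: 10+16+1+5+19+20 = 71
Hub - N1 - N3 - N5 - N2 - N4 - Hub: 10+16+4+19+14+18 = 81
Hub - N1 - N3 - N5 - N4 - N2 - Hub: 10+16+4+5+14+20 = 69
Hub - N1 - N4 - N2 - N3 - N5 - Hub: 10+15+14+15+4+21 = 79
Hub - N1 - N4 - N2 - N5 - N3 - Hub: 10+15+14+19+4+19 = 81
… (46 more)
The minimum is 61.
One optimal route: Hub → N1 → N2 → N4 → N3 → N5 → Hub (or its reverse).

Minimum total distance: 61.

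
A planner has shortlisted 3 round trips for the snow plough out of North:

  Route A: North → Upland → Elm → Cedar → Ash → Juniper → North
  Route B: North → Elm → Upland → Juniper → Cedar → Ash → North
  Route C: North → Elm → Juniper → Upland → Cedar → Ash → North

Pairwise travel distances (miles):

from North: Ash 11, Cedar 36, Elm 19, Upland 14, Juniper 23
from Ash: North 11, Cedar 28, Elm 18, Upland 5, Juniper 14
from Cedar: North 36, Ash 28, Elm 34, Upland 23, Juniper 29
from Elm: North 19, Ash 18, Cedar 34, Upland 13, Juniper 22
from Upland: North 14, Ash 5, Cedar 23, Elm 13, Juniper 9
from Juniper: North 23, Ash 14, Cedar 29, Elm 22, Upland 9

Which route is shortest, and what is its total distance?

Route A: 14 + 13 + 34 + 28 + 14 + 23 = 126
Route B: 19 + 13 + 9 + 29 + 28 + 11 = 109
Route C: 19 + 22 + 9 + 23 + 28 + 11 = 112

109 miles — Route B is the shortest.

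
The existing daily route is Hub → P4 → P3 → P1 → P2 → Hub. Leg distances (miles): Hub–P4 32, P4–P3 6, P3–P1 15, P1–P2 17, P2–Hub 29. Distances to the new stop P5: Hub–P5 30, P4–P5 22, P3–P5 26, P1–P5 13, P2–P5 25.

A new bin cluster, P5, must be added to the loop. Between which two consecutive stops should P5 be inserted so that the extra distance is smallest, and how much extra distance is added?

+20 miles — insert P5 between Hub and P4.

Insertion cost between consecutive stops i–j is d(i,P5) + d(P5,j) − d(i,j):
  between Hub and P4: 30 + 22 − 32 = 20
  between P4 and P3: 22 + 26 − 6 = 42
  between P3 and P1: 26 + 13 − 15 = 24
  between P1 and P2: 13 + 25 − 17 = 21
  between P2 and Hub: 25 + 30 − 29 = 26
Cheapest insertion is between Hub and P4, adding 20.
New total = 99 + 20 = 119.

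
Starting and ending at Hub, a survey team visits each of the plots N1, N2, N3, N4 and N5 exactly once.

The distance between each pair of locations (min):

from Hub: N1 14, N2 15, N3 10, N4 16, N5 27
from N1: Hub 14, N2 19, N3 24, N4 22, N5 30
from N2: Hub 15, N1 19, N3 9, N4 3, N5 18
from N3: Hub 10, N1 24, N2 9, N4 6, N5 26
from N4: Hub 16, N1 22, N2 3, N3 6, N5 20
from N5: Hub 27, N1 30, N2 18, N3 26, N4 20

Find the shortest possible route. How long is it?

81 min — the shortest possible round trip.

With 5 stops there are 5!/2 = 60 distinct round trips (a route and its reverse cost the same).
Hub - N1 - N2 - N3 - N4 - N5 - Hub: 14+19+9+6+20+27 = 95
Hub - N1 - N2 - N3 - N5 - N4 - Hub: 14+19+9+26+20+16 = 104
Hub - N1 - N2 - N4 - N3 - N5 - Hub: 14+19+3+6+26+27 = 95
Hub - N1 - N2 - N4 - N5 - N3 - Hub: 14+19+3+20+26+10 = 92
Hub - N1 - N2 - N5 - N3 - N4 - Hub: 14+19+18+26+6+16 = 99
Hub - N1 - N2 - N5 - N4 - N3 - Hub: 14+19+18+20+6+10 = 87
Hub - N1 - N3 - N2 - N4 - N5 - Hub: 14+24+9+3+20+27 = 97
Hub - N1 - N3 - N2 - N5 - N4 - Hub: 14+24+9+18+20+16 = 101
Hub - N1 - N3 - N4 - N2 - N5 - Hub: 14+24+6+3+18+27 = 92
Hub - N1 - N3 - N4 - N5 - N2 - Hub: 14+24+6+20+18+15 = 97
Hub - N1 - N3 - N5 - N2 - N4 - Hub: 14+24+26+18+3+16 = 101
Hub - N1 - N3 - N5 - N4 - N2 - Hub: 14+24+26+20+3+15 = 102
Hub - N1 - N4 - N2 - N3 - N5 - Hub: 14+22+3+9+26+27 = 101
Hub - N1 - N4 - N2 - N5 - N3 - Hub: 14+22+3+18+26+10 = 93
… (46 more)
Hub - N1 - N5 - N2 - N4 - N3 - Hub: 14+30+18+3+6+10 = 81  ← best
The minimum is 81.
One optimal route: Hub → N1 → N5 → N2 → N4 → N3 → Hub (or its reverse).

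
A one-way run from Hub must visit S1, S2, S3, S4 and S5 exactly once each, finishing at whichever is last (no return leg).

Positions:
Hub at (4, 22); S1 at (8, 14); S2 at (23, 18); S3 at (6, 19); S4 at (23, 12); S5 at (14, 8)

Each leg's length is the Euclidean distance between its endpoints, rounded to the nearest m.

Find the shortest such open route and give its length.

Minimum one-way distance = 33 m.

There are 5! = 120 possible orderings.
Hub → S1 → S2 → S3 → S4 → S5: 9+16+17+18+10 = 70
Hub → S1 → S2 → S3 → S5 → S4: 9+16+17+14+10 = 66
Hub → S1 → S2 → S4 → S3 → S5: 9+16+6+18+14 = 63
Hub → S1 → S2 → S4 → S5 → S3: 9+16+6+10+14 = 55
Hub → S1 → S2 → S5 → S3 → S4: 9+16+13+14+18 = 70
Hub → S1 → S2 → S5 → S4 → S3: 9+16+13+10+18 = 66
Hub → S1 → S3 → S2 → S4 → S5: 9+5+17+6+10 = 47
Hub → S1 → S3 → S2 → S5 → S4: 9+5+17+13+10 = 54
Hub → S1 → S3 → S4 → S2 → S5: 9+5+18+6+13 = 51
Hub → S1 → S3 → S4 → S5 → S2: 9+5+18+10+13 = 55
Hub → S1 → S3 → S5 → S2 → S4: 9+5+14+13+6 = 47
Hub → S1 → S3 → S5 → S4 → S2: 9+5+14+10+6 = 44
Hub → S1 → S4 → S2 → S3 → S5: 9+15+6+17+14 = 61
Hub → S1 → S4 → S2 → S5 → S3: 9+15+6+13+14 = 57
… (106 more)
Hub → S3 → S1 → S5 → S4 → S2: 4+5+8+10+6 = 33  ← best
The minimum is 33.
One shortest path: Hub → S3 → S1 → S5 → S4 → S2.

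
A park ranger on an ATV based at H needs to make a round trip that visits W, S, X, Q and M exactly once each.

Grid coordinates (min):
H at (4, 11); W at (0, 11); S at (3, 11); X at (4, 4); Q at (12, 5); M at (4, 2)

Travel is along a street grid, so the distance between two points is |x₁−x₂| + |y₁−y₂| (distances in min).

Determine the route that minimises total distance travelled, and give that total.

H → W → S → X → Q → M → H: 4+3+8+9+11+9 = 44
H → W → S → X → M → Q → H: 4+3+8+2+11+14 = 42
H → W → S → Q → X → M → H: 4+3+15+9+2+9 = 42
H → W → S → Q → M → X → H: 4+3+15+11+2+7 = 42
H → W → S → M → X → Q → H: 4+3+10+2+9+14 = 42
H → W → S → M → Q → X → H: 4+3+10+11+9+7 = 44
H → W → X → S → Q → M → H: 4+11+8+15+11+9 = 58
H → W → X → S → M → Q → H: 4+11+8+10+11+14 = 58
H → W → X → Q → S → M → H: 4+11+9+15+10+9 = 58
H → W → X → Q → M → S → H: 4+11+9+11+10+1 = 46
H → W → X → M → S → Q → H: 4+11+2+10+15+14 = 56
H → W → X → M → Q → S → H: 4+11+2+11+15+1 = 44
H → W → Q → S → X → M → H: 4+18+15+8+2+9 = 56
H → W → Q → S → M → X → H: 4+18+15+10+2+7 = 56
… (46 more)
The minimum is 42.
One optimal route: H → W → S → X → M → Q → H (or its reverse).

Shortest round trip = 42 min.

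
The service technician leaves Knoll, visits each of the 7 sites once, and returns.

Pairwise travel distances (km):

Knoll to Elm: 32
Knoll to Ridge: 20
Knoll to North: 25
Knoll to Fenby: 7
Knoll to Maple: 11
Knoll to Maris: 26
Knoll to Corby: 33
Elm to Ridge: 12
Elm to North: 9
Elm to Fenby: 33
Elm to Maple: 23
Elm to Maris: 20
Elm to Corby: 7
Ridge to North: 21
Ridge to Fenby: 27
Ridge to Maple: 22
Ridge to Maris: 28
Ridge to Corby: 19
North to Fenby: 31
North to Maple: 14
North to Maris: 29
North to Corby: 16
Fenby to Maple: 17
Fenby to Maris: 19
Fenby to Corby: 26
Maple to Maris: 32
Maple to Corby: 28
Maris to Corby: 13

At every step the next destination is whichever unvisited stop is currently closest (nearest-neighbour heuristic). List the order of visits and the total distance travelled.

115 km along Knoll → Fenby → Maple → North → Elm → Corby → Maris → Ridge → Knoll.

At Knoll the remaining stops are Fenby 7, Maple 11, Ridge 20, North 25, Maris 26, Elm 32, Corby 33; go to Fenby.
At Fenby the remaining stops are Maple 17, Maris 19, Corby 26, Ridge 27, North 31, Elm 33; go to Maple.
At Maple the remaining stops are North 14, Ridge 22, Elm 23, Corby 28, Maris 32; go to North.
At North the remaining stops are Elm 9, Corby 16, Ridge 21, Maris 29; go to Elm.
At Elm the remaining stops are Corby 7, Ridge 12, Maris 20; go to Corby.
At Corby the remaining stops are Maris 13, Ridge 19; go to Maris.
At Maris the remaining stops are Ridge 28; go to Ridge.
Return Ridge→Knoll: 20.
Total = 7 + 17 + 14 + 9 + 7 + 13 + 28 + 20 = 115.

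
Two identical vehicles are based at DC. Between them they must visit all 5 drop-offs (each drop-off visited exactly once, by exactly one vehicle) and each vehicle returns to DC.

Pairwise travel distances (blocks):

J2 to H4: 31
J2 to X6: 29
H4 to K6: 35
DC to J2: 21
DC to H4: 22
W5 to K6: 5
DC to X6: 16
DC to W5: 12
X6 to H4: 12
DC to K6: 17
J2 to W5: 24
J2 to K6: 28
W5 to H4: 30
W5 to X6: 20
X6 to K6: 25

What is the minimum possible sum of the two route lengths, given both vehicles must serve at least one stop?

Check every non-empty split of the stops between the two vehicles; for each half take its own optimal tour:
  {J2} + {W5, X6, H4, K6}: 42 + 76 = 118
  {W5} + {J2, X6, H4, K6}: 24 + 104 = 128
  {J2, W5} + {X6, H4, K6}: 57 + 76 = 133
  {X6} + {J2, W5, H4, K6}: 32 + 98 = 130
  {J2, X6} + {W5, H4, K6}: 66 + 74 = 140
  {W5, X6} + {J2, H4, K6}: 48 + 98 = 146
  … (15 splits in total)
  {J2, X6, H4} + {W5, K6}: 80 + 34 = 114  ← best
Best: vehicle 1 DC → J2 → H4 → X6 → DC = 80; vehicle 2 DC → W5 → K6 → DC = 34; combined 114.

114 blocks — the smallest possible combined total.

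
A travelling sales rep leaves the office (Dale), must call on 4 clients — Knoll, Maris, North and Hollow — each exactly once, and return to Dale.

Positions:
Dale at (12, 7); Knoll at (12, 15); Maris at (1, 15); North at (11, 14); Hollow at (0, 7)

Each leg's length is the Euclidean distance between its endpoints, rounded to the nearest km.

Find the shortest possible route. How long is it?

Shortest round trip = 39 km.

Dale-Knoll-Maris-North-Hollow-Dale: 8+11+10+13+12 = 54
Dale-Knoll-Maris-Hollow-North-Dale: 8+11+8+13+7 = 47
Dale-Knoll-North-Maris-Hollow-Dale: 8+1+10+8+12 = 39
Dale-Knoll-North-Hollow-Maris-Dale: 8+1+13+8+14 = 44
Dale-Knoll-Hollow-Maris-North-Dale: 8+14+8+10+7 = 47
Dale-Knoll-Hollow-North-Maris-Dale: 8+14+13+10+14 = 59
Dale-Maris-Knoll-North-Hollow-Dale: 14+11+1+13+12 = 51
Dale-Maris-Knoll-Hollow-North-Dale: 14+11+14+13+7 = 59
Dale-Maris-North-Knoll-Hollow-Dale: 14+10+1+14+12 = 51
Dale-Maris-Hollow-Knoll-North-Dale: 14+8+14+1+7 = 44
Dale-North-Knoll-Maris-Hollow-Dale: 7+1+11+8+12 = 39
Dale-North-Maris-Knoll-Hollow-Dale: 7+10+11+14+12 = 54
The minimum is 39.
One optimal route: Dale → Knoll → North → Maris → Hollow → Dale (or its reverse).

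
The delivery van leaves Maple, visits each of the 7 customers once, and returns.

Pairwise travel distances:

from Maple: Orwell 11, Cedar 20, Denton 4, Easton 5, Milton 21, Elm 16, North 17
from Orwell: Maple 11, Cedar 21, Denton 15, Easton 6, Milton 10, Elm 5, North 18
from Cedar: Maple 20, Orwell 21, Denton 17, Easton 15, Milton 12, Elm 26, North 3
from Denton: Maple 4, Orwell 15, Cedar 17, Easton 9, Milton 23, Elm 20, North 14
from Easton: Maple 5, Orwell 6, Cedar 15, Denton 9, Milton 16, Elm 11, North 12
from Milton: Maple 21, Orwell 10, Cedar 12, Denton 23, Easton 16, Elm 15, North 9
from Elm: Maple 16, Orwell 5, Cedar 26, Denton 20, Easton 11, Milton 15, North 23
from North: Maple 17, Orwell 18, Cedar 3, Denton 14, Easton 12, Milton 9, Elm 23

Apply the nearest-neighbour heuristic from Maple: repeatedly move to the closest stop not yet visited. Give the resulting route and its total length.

At Maple the remaining stops are Denton 4, Easton 5, Orwell 11, Elm 16, North 17, Cedar 20, Milton 21; go to Denton.
At Denton the remaining stops are Easton 9, North 14, Orwell 15, Cedar 17, Elm 20, Milton 23; go to Easton.
At Easton the remaining stops are Orwell 6, Elm 11, North 12, Cedar 15, Milton 16; go to Orwell.
At Orwell the remaining stops are Elm 5, Milton 10, North 18, Cedar 21; go to Elm.
At Elm the remaining stops are Milton 15, North 23, Cedar 26; go to Milton.
At Milton the remaining stops are North 9, Cedar 12; go to North.
At North the remaining stops are Cedar 3; go to Cedar.
Return Cedar→Maple: 20.
Total = 4 + 9 + 6 + 5 + 15 + 9 + 3 + 20 = 71.

71 along Maple → Denton → Easton → Orwell → Elm → Milton → North → Cedar → Maple.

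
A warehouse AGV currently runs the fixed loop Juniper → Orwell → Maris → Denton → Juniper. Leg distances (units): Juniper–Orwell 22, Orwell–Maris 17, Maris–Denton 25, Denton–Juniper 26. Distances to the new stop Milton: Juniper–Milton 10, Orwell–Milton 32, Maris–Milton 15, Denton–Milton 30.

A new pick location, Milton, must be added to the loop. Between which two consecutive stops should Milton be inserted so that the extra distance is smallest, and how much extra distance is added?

Adding 14 by placing Milton on the Denton–Juniper leg.

Insertion cost between consecutive stops i–j is d(i,Milton) + d(Milton,j) − d(i,j):
  between Juniper and Orwell: 10 + 32 − 22 = 20
  between Orwell and Maris: 32 + 15 − 17 = 30
  between Maris and Denton: 15 + 30 − 25 = 20
  between Denton and Juniper: 30 + 10 − 26 = 14
Cheapest insertion is between Denton and Juniper, adding 14.
New total = 90 + 14 = 104.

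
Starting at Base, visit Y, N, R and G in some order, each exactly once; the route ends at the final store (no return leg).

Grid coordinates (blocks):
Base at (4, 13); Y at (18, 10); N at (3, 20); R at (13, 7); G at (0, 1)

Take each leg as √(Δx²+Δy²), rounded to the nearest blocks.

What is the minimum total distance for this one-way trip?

There are 4! = 24 possible orderings.
Base→Y→N→R→G: 14+18+16+14 = 62
Base→Y→N→G→R: 14+18+19+14 = 65
Base→Y→R→N→G: 14+6+16+19 = 55
Base→Y→R→G→N: 14+6+14+19 = 53
Base→Y→G→N→R: 14+20+19+16 = 69
Base→Y→G→R→N: 14+20+14+16 = 64
Base→N→Y→R→G: 7+18+6+14 = 45
Base→N→Y→G→R: 7+18+20+14 = 59
Base→N→R→Y→G: 7+16+6+20 = 49
Base→N→R→G→Y: 7+16+14+20 = 57
Base→N→G→Y→R: 7+19+20+6 = 52
Base→N→G→R→Y: 7+19+14+6 = 46
Base→R→Y→N→G: 11+6+18+19 = 54
Base→R→Y→G→N: 11+6+20+19 = 56
… (10 more)
The minimum is 45.
One shortest path: Base → N → Y → R → G.

Shortest open route: 45 blocks.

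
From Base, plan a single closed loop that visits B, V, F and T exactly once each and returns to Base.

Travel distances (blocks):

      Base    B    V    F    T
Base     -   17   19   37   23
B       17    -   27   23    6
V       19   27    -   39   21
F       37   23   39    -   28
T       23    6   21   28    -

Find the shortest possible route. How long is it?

Minimum total distance: 106 blocks.

Base → B → V → F → T → Base: 17+27+39+28+23 = 134
Base → B → V → T → F → Base: 17+27+21+28+37 = 130
Base → B → F → V → T → Base: 17+23+39+21+23 = 123
Base → B → F → T → V → Base: 17+23+28+21+19 = 108
Base → B → T → V → F → Base: 17+6+21+39+37 = 120
Base → B → T → F → V → Base: 17+6+28+39+19 = 109
Base → V → B → F → T → Base: 19+27+23+28+23 = 120
Base → V → B → T → F → Base: 19+27+6+28+37 = 117
Base → V → F → B → T → Base: 19+39+23+6+23 = 110
Base → V → T → B → F → Base: 19+21+6+23+37 = 106
Base → F → B → V → T → Base: 37+23+27+21+23 = 131
Base → F → V → B → T → Base: 37+39+27+6+23 = 132
The minimum is 106.
One optimal route: Base → V → T → B → F → Base (or its reverse).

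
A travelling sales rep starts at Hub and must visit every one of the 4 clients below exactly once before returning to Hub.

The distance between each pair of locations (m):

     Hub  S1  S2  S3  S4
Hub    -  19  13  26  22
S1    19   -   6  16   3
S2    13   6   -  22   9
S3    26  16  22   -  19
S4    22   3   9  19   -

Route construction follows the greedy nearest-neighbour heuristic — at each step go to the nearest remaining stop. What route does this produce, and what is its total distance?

At Hub the remaining stops are S2 13, S1 19, S4 22, S3 26; go to S2.
At S2 the remaining stops are S1 6, S4 9, S3 22; go to S1.
At S1 the remaining stops are S4 3, S3 16; go to S4.
At S4 the remaining stops are S3 19; go to S3.
Return S3→Hub: 26.
Total = 13 + 6 + 3 + 19 + 26 = 67.

Total distance 67 m via the nearest-neighbour route Hub → S2 → S1 → S4 → S3 → Hub.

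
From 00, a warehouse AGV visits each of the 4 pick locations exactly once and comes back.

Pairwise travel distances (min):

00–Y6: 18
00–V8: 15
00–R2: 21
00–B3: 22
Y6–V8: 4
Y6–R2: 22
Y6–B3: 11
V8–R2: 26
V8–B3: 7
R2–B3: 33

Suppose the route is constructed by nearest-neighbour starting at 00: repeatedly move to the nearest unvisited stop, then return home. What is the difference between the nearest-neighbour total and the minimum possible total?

8 min longer than the optimal tour.

00: V8=15, Y6=18, R2=21, B3=22 ⇒ V8
V8: Y6=4, B3=7, R2=26 ⇒ Y6
Y6: B3=11, R2=22 ⇒ B3
B3: R2=33 ⇒ R2
NN route 00 → V8 → Y6 → B3 → R2 → 00 costs 84.
Optimal: 00 → V8 → B3 → Y6 → R2 → 00 costs 76 (by enumerating all 12 distinct tours).
Excess = 84 − 76 = 8.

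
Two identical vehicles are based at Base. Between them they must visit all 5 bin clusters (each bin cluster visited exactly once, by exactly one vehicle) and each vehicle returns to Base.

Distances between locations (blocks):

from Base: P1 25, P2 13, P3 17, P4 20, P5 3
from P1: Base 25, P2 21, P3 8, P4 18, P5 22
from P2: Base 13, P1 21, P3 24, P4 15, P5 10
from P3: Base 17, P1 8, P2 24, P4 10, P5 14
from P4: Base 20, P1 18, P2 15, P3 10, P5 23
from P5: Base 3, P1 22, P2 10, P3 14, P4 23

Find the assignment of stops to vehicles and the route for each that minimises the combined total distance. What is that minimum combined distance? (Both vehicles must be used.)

77 blocks — the smallest possible combined total.

There are 2^4 − 1 = 15 ways to divide the 5 stops into two non-empty groups. For each, the best each vehicle can do is its own shortest tour through its group:
  {P1} + {P2, P3, P4, P5}: 50 + 55 = 105
  {P2} + {P1, P3, P4, P5}: 26 + 63 = 89
  {P1, P2} + {P3, P4, P5}: 59 + 47 = 106
  {P3} + {P1, P2, P4, P5}: 34 + 71 = 105
  {P1, P3} + {P2, P4, P5}: 50 + 48 = 98
  {P2, P3} + {P1, P4, P5}: 54 + 63 = 117
  … (15 splits in total)
  {P1, P2, P3, P4} + {P5}: 71 + 6 = 77  ← best
Best: vehicle 1 Base → P1 → P3 → P4 → P2 → Base = 71; vehicle 2 Base → P5 → Base = 6; combined 77.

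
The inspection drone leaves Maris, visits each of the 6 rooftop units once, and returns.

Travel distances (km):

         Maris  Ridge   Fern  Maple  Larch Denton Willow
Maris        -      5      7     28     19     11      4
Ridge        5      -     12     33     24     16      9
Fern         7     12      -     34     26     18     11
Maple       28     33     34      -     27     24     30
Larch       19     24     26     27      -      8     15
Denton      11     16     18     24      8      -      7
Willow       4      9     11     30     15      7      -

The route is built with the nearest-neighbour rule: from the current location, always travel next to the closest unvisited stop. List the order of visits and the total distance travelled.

117 km along Maris → Willow → Denton → Larch → Ridge → Fern → Maple → Maris.

From Maris: distances to unvisited — Willow=4, Ridge=5, Fern=7, Denton=11, Larch=19, Maple=28. Nearest is Willow (4).
From Willow: distances to unvisited — Denton=7, Ridge=9, Fern=11, Larch=15, Maple=30. Nearest is Denton (7).
From Denton: distances to unvisited — Larch=8, Ridge=16, Fern=18, Maple=24. Nearest is Larch (8).
From Larch: distances to unvisited — Ridge=24, Fern=26, Maple=27. Nearest is Ridge (24).
From Ridge: distances to unvisited — Fern=12, Maple=33. Nearest is Fern (12).
From Fern: distances to unvisited — Maple=34. Nearest is Maple (34).
Return Maple→Maris: 28.
Total = 4 + 7 + 8 + 24 + 12 + 34 + 28 = 117.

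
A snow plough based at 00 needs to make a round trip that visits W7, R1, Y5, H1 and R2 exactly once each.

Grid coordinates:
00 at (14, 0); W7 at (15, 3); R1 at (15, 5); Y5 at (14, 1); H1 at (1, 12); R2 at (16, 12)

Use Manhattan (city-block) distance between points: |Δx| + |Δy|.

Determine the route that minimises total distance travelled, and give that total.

There are 60 distinct closed tours to check (reversals are equivalent).
00→W7→R1→Y5→H1→R2→00: 4+2+5+24+15+14 = 64
00→W7→R1→Y5→R2→H1→00: 4+2+5+13+15+25 = 64
00→W7→R1→H1→Y5→R2→00: 4+2+21+24+13+14 = 78
00→W7→R1→H1→R2→Y5→00: 4+2+21+15+13+1 = 56
00→W7→R1→R2→Y5→H1→00: 4+2+8+13+24+25 = 76
00→W7→R1→R2→H1→Y5→00: 4+2+8+15+24+1 = 54
00→W7→Y5→R1→H1→R2→00: 4+3+5+21+15+14 = 62
00→W7→Y5→R1→R2→H1→00: 4+3+5+8+15+25 = 60
00→W7→Y5→H1→R1→R2→00: 4+3+24+21+8+14 = 74
00→W7→Y5→H1→R2→R1→00: 4+3+24+15+8+6 = 60
00→W7→Y5→R2→R1→H1→00: 4+3+13+8+21+25 = 74
00→W7→Y5→R2→H1→R1→00: 4+3+13+15+21+6 = 62
00→W7→H1→R1→Y5→R2→00: 4+23+21+5+13+14 = 80
00→W7→H1→R1→R2→Y5→00: 4+23+21+8+13+1 = 70
… (46 more)
The minimum is 54.
One optimal route: 00 → W7 → R1 → R2 → H1 → Y5 → 00 (or its reverse).

Minimum total distance: 54.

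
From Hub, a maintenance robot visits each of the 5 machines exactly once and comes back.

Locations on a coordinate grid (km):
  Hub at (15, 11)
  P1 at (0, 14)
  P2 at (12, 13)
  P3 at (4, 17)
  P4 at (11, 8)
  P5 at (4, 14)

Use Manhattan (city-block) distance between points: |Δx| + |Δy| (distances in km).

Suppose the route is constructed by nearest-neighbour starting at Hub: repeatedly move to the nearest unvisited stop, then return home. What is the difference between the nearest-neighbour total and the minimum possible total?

4 km longer than the optimal tour.

Hub: P2=5, P4=7, P5=14, P3=17, P1=18 ⇒ P2
P2: P4=6, P5=9, P3=12, P1=13 ⇒ P4
P4: P5=13, P3=16, P1=17 ⇒ P5
P5: P3=3, P1=4 ⇒ P3
P3: P1=7 ⇒ P1
NN route Hub → P2 → P4 → P5 → P3 → P1 → Hub costs 52.
Optimal: Hub → P2 → P1 → P3 → P5 → P4 → Hub costs 48 (by enumerating all 60 distinct tours).
Excess = 52 − 48 = 4.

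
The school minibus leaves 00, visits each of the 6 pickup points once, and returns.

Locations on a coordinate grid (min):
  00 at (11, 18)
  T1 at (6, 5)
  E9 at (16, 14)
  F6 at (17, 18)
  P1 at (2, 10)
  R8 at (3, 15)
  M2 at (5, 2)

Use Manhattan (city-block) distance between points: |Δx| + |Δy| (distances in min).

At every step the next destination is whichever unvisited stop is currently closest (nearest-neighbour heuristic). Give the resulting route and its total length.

66 min along 00 → F6 → E9 → R8 → P1 → T1 → M2 → 00.

00 → [F6:6 / E9:9 / R8:11 / P1:17 / T1:18 / M2:22] → F6 (6)
F6 → [E9:5 / R8:17 / P1:23 / T1:24 / M2:28] → E9 (5)
E9 → [R8:14 / P1:18 / T1:19 / M2:23] → R8 (14)
R8 → [P1:6 / T1:13 / M2:15] → P1 (6)
P1 → [T1:9 / M2:11] → T1 (9)
T1 → [M2:4] → M2 (4)
Return M2→00: 22.
Total = 6 + 5 + 14 + 6 + 9 + 4 + 22 = 66.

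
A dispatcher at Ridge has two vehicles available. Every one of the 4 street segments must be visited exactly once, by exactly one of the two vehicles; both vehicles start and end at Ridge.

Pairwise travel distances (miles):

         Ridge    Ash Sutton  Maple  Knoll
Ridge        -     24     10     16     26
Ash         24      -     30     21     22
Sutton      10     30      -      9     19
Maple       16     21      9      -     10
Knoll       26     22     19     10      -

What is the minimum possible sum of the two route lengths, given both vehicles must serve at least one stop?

Check every non-empty split of the stops between the two vehicles; for each half take its own optimal tour:
  {Ash} + {Sutton, Maple, Knoll}: 48 + 55 = 103
  {Sutton} + {Ash, Maple, Knoll}: 20 + 72 = 92
  {Ash, Sutton} + {Maple, Knoll}: 64 + 52 = 116
  {Maple} + {Ash, Sutton, Knoll}: 32 + 75 = 107
  {Ash, Maple} + {Sutton, Knoll}: 61 + 55 = 116
  {Sutton, Maple} + {Ash, Knoll}: 35 + 72 = 107
  … (7 splits in total)
Best: vehicle 1 Ridge → Sutton → Ridge = 20; vehicle 2 Ridge → Ash → Knoll → Maple → Ridge = 72; combined 92.

92 miles — the smallest possible combined total.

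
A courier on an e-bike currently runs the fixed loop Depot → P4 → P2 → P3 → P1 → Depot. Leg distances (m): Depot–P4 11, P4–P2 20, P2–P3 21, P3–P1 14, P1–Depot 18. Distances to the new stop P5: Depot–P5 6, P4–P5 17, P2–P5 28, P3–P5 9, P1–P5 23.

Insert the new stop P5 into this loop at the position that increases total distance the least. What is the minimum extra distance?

Insertion cost between consecutive stops i–j is d(i,P5) + d(P5,j) − d(i,j):
  between Depot and P4: 6 + 17 − 11 = 12
  between P4 and P2: 17 + 28 − 20 = 25
  between P2 and P3: 28 + 9 − 21 = 16
  between P3 and P1: 9 + 23 − 14 = 18
  between P1 and Depot: 23 + 6 − 18 = 11
Cheapest insertion is between P1 and Depot, adding 11.
New total = 84 + 11 = 95.

+11 m — insert P5 between P1 and Depot.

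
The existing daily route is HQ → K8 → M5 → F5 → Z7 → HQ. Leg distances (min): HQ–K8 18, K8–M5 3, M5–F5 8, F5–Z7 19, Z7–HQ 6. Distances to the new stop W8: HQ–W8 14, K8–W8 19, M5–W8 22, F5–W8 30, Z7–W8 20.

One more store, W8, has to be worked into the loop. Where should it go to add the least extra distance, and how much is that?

Minimum extra distance: 15 min, inserting W8 between HQ and K8.

Insertion cost between consecutive stops i–j is d(i,W8) + d(W8,j) − d(i,j):
  between HQ and K8: 14 + 19 − 18 = 15
  between K8 and M5: 19 + 22 − 3 = 38
  between M5 and F5: 22 + 30 − 8 = 44
  between F5 and Z7: 30 + 20 − 19 = 31
  between Z7 and HQ: 20 + 14 − 6 = 28
Cheapest insertion is between HQ and K8, adding 15.
New total = 54 + 15 = 69.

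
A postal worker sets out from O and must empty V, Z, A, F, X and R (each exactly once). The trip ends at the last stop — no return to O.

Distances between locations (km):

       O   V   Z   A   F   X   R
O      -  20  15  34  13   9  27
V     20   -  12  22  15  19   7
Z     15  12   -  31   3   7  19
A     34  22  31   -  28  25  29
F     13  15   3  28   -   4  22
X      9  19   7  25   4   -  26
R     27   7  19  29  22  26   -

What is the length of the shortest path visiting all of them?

There are 6! = 720 possible orderings.
O - V - Z - A - F - X - R: 20+12+31+28+4+26 = 121
O - V - Z - A - F - R - X: 20+12+31+28+22+26 = 139
O - V - Z - A - X - F - R: 20+12+31+25+4+22 = 114
O - V - Z - A - X - R - F: 20+12+31+25+26+22 = 136
O - V - Z - A - R - F - X: 20+12+31+29+22+4 = 118
O - V - Z - A - R - X - F: 20+12+31+29+26+4 = 122
O - V - Z - F - A - X - R: 20+12+3+28+25+26 = 114
O - V - Z - F - A - R - X: 20+12+3+28+29+26 = 118
… (712 more)
O - X - F - Z - V - R - A: 9+4+3+12+7+29 = 64  ← best
The minimum is 64.
One shortest path: O → X → F → Z → V → R → A.

Minimum one-way distance = 64 km.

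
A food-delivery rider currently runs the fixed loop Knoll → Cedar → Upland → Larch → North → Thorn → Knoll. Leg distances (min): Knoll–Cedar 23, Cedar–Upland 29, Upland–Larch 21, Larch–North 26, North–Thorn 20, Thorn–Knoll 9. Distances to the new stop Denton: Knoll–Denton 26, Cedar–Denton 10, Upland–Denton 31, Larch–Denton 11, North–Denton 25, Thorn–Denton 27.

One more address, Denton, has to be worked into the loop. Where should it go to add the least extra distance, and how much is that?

Insertion cost between consecutive stops i–j is d(i,Denton) + d(Denton,j) − d(i,j):
  between Knoll and Cedar: 26 + 10 − 23 = 13
  between Cedar and Upland: 10 + 31 − 29 = 12
  between Upland and Larch: 31 + 11 − 21 = 21
  between Larch and North: 11 + 25 − 26 = 10
  between North and Thorn: 25 + 27 − 20 = 32
  between Thorn and Knoll: 27 + 26 − 9 = 44
Cheapest insertion is between Larch and North, adding 10.
New total = 128 + 10 = 138.

Minimum extra distance: 10 min, inserting Denton between Larch and North.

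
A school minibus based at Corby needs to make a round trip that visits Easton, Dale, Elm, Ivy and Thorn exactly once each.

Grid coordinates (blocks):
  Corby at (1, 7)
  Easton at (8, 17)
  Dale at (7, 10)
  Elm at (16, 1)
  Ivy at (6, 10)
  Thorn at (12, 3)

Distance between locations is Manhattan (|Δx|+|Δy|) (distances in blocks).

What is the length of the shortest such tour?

Shortest round trip = 62 blocks.

Corby - Easton - Dale - Elm - Ivy - Thorn - Corby: 17+8+18+19+13+15 = 90
Corby - Easton - Dale - Elm - Thorn - Ivy - Corby: 17+8+18+6+13+8 = 70
Corby - Easton - Dale - Ivy - Elm - Thorn - Corby: 17+8+1+19+6+15 = 66
Corby - Easton - Dale - Ivy - Thorn - Elm - Corby: 17+8+1+13+6+21 = 66
Corby - Easton - Dale - Thorn - Elm - Ivy - Corby: 17+8+12+6+19+8 = 70
Corby - Easton - Dale - Thorn - Ivy - Elm - Corby: 17+8+12+13+19+21 = 90
Corby - Easton - Elm - Dale - Ivy - Thorn - Corby: 17+24+18+1+13+15 = 88
Corby - Easton - Elm - Dale - Thorn - Ivy - Corby: 17+24+18+12+13+8 = 92
Corby - Easton - Elm - Ivy - Dale - Thorn - Corby: 17+24+19+1+12+15 = 88
Corby - Easton - Elm - Ivy - Thorn - Dale - Corby: 17+24+19+13+12+9 = 94
Corby - Easton - Elm - Thorn - Dale - Ivy - Corby: 17+24+6+12+1+8 = 68
Corby - Easton - Elm - Thorn - Ivy - Dale - Corby: 17+24+6+13+1+9 = 70
Corby - Easton - Ivy - Dale - Elm - Thorn - Corby: 17+9+1+18+6+15 = 66
Corby - Easton - Ivy - Dale - Thorn - Elm - Corby: 17+9+1+12+6+21 = 66
… (46 more)
Corby - Elm - Thorn - Easton - Dale - Ivy - Corby: 21+6+18+8+1+8 = 62  ← best
The minimum is 62.
One optimal route: Corby → Elm → Thorn → Easton → Dale → Ivy → Corby (or its reverse).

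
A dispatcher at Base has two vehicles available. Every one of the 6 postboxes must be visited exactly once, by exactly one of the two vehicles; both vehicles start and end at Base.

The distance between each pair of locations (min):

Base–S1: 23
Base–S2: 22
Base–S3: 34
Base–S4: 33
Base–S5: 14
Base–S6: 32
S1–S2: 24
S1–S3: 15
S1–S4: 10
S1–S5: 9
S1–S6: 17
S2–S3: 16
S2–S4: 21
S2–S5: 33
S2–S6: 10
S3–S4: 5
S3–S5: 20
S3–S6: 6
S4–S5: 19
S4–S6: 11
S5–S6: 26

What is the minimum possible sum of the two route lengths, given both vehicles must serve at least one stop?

Try each way of splitting the stops between the two vehicles (each non-empty) and, for each split, find the best tour for each vehicle:
  {S1} + {S2, S3, S4, S5, S6}: 46 + 76 = 122
  {S2} + {S1, S3, S4, S5, S6}: 44 + 76 = 120
  {S1, S2} + {S3, S4, S5, S6}: 69 + 76 = 145
  {S3} + {S1, S2, S4, S5, S6}: 68 + 76 = 144
  {S1, S3} + {S2, S4, S5, S6}: 72 + 76 = 148
  {S2, S3} + {S1, S4, S5, S6}: 72 + 76 = 148
  … (31 splits in total)
  {S5} + {S1, S2, S3, S4, S6}: 28 + 76 = 104  ← best
Best: vehicle 1 Base → S5 → Base = 28; vehicle 2 Base → S1 → S4 → S3 → S6 → S2 → Base = 76; combined 104.

104 min — the smallest possible combined total.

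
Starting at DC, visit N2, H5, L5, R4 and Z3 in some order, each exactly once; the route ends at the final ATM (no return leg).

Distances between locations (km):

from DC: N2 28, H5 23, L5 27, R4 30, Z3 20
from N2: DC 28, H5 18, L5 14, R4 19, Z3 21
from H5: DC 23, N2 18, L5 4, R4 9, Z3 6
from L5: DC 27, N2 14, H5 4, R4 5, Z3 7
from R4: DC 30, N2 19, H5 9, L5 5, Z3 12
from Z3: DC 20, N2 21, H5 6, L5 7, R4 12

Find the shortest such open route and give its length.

There are 5! = 120 possible orderings.
DC - N2 - H5 - L5 - R4 - Z3: 28+18+4+5+12 = 67
DC - N2 - H5 - L5 - Z3 - R4: 28+18+4+7+12 = 69
DC - N2 - H5 - R4 - L5 - Z3: 28+18+9+5+7 = 67
DC - N2 - H5 - R4 - Z3 - L5: 28+18+9+12+7 = 74
DC - N2 - H5 - Z3 - L5 - R4: 28+18+6+7+5 = 64
DC - N2 - H5 - Z3 - R4 - L5: 28+18+6+12+5 = 69
DC - N2 - L5 - H5 - R4 - Z3: 28+14+4+9+12 = 67
DC - N2 - L5 - H5 - Z3 - R4: 28+14+4+6+12 = 64
DC - N2 - L5 - R4 - H5 - Z3: 28+14+5+9+6 = 62
DC - N2 - L5 - R4 - Z3 - H5: 28+14+5+12+6 = 65
DC - N2 - L5 - Z3 - H5 - R4: 28+14+7+6+9 = 64
DC - N2 - L5 - Z3 - R4 - H5: 28+14+7+12+9 = 70
DC - N2 - R4 - H5 - L5 - Z3: 28+19+9+4+7 = 67
DC - N2 - R4 - H5 - Z3 - L5: 28+19+9+6+7 = 69
… (106 more)
DC - Z3 - H5 - L5 - R4 - N2: 20+6+4+5+19 = 54  ← best
The minimum is 54.
One shortest path: DC → Z3 → H5 → L5 → R4 → N2.

Minimum one-way distance = 54 km.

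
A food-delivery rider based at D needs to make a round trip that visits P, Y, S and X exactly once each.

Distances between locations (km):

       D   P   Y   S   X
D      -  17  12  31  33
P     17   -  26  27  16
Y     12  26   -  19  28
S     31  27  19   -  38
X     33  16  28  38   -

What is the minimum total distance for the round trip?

102 km — the shortest possible round trip.

There are 12 distinct closed tours to check (reversals are equivalent).
D → P → Y → S → X → D: 17+26+19+38+33 = 133
D → P → Y → X → S → D: 17+26+28+38+31 = 140
D → P → S → Y → X → D: 17+27+19+28+33 = 124
D → P → S → X → Y → D: 17+27+38+28+12 = 122
D → P → X → Y → S → D: 17+16+28+19+31 = 111
D → P → X → S → Y → D: 17+16+38+19+12 = 102
D → Y → P → S → X → D: 12+26+27+38+33 = 136
D → Y → P → X → S → D: 12+26+16+38+31 = 123
D → Y → S → P → X → D: 12+19+27+16+33 = 107
D → Y → X → P → S → D: 12+28+16+27+31 = 114
D → S → P → Y → X → D: 31+27+26+28+33 = 145
D → S → Y → P → X → D: 31+19+26+16+33 = 125
The minimum is 102.
One optimal route: D → P → X → S → Y → D (or its reverse).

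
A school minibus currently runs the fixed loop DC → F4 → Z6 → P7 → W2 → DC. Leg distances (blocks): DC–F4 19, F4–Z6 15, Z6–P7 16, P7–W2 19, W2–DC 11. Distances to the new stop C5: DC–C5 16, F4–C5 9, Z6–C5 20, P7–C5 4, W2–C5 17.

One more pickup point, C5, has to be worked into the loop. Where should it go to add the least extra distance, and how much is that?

Insertion cost between consecutive stops i–j is d(i,C5) + d(C5,j) − d(i,j):
  between DC and F4: 16 + 9 − 19 = 6
  between F4 and Z6: 9 + 20 − 15 = 14
  between Z6 and P7: 20 + 4 − 16 = 8
  between P7 and W2: 4 + 17 − 19 = 2
  between W2 and DC: 17 + 16 − 11 = 22
Cheapest insertion is between P7 and W2, adding 2.
New total = 80 + 2 = 82.

Adding 2 blocks by placing C5 on the P7–W2 leg.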